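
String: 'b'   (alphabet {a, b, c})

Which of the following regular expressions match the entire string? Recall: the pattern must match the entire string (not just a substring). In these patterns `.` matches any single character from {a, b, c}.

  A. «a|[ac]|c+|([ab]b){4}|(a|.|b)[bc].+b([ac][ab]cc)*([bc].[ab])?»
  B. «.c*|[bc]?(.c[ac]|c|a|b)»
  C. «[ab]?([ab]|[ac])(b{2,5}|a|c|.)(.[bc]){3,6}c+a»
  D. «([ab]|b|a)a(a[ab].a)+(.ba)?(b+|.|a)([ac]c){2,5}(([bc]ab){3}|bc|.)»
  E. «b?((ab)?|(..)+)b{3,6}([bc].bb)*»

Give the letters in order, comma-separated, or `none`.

A → no match
B → match
C → no match — must end with 'ca'
D → no match
E → no match

B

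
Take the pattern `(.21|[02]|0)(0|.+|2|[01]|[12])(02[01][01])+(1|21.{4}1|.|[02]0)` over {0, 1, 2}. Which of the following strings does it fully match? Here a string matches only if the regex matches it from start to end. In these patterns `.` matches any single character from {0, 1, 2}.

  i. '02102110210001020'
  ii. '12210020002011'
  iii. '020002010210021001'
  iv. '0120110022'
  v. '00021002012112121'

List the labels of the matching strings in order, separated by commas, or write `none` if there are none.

v

i → no match
ii → no match
iii → no match
iv → no match
v → match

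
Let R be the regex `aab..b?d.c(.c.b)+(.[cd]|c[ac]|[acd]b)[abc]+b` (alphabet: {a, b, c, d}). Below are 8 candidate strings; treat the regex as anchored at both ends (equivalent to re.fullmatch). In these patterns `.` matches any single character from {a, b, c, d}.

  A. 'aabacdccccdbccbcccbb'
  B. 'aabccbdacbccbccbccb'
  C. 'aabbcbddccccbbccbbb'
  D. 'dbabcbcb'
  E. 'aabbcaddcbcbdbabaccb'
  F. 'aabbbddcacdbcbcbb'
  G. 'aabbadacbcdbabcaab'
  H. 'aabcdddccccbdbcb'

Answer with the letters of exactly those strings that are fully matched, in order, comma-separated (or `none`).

A → match
B → match
C → match
D → no match — must start with 'aab'
E → no match
F → match
G → match
H → match

A, B, C, F, G, H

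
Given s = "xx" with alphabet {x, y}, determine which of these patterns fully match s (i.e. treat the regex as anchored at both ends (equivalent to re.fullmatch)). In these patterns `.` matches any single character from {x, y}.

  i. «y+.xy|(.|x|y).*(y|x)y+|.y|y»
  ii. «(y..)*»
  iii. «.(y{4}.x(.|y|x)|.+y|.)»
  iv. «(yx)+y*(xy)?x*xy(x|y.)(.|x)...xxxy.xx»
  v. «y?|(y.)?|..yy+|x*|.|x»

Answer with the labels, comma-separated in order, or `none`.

i → no match
ii → no match
iii → match
iv → no match — must start with "yx"
v → match

iii, v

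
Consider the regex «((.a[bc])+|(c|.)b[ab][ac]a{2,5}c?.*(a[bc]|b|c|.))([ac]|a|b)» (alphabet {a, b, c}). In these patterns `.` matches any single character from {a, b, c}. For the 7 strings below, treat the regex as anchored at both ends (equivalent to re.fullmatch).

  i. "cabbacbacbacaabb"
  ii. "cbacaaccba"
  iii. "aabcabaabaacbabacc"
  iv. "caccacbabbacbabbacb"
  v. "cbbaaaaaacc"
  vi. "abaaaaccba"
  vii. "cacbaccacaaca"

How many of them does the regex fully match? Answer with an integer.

i → match
ii → match
iii → no match
iv → match
v → match
vi → match
vii → match
Total matched: 6

6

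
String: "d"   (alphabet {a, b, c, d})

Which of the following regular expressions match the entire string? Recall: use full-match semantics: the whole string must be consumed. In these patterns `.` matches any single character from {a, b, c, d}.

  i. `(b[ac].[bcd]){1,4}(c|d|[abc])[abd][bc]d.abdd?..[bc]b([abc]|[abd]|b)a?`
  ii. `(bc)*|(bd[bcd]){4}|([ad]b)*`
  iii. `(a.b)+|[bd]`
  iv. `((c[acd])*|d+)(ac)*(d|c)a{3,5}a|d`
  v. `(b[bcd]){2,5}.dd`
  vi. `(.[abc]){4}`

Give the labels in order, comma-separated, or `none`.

iii, iv

i → no match — must start with "b"
ii → no match
iii → match
iv → match
v → no match — must start with "b"
vi → no match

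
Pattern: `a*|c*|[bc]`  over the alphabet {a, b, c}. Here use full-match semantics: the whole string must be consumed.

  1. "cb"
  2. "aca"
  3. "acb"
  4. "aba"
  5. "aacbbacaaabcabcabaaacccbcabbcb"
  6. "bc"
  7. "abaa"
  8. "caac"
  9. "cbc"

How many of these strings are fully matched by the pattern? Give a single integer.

1 → no match
2 → no match
3 → no match
4 → no match
5 → no match
6 → no match
7 → no match
8 → no match
9 → no match
Total matched: 0

0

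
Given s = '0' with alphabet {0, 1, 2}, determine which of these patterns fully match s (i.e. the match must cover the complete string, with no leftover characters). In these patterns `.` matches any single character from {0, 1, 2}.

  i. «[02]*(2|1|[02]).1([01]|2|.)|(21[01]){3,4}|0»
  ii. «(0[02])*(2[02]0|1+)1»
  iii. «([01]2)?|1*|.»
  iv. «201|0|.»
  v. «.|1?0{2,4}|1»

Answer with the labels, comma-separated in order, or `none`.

i → match
ii → no match — must end with '1'
iii → match
iv → match
v → match

i, iii, iv, v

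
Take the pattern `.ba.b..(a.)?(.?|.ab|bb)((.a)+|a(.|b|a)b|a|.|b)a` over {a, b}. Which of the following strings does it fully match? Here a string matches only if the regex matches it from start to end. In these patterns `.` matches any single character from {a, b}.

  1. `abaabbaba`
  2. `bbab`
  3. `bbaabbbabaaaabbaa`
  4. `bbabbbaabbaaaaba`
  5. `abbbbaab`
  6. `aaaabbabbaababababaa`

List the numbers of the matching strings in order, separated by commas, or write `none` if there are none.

1. `abaabbaba` → match
2. `bbab` → no match — must end with `a`
3 → no match
4 → no match
5. `abbbbaab` → no match — must end with `a`
6 → no match

1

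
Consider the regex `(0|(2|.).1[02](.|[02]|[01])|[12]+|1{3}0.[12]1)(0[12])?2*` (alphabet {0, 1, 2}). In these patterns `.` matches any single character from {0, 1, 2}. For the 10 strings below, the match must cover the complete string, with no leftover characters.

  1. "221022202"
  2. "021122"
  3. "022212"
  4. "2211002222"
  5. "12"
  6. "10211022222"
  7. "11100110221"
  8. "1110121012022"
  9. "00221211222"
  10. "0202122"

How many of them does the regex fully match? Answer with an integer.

1 → no match
2 → no match
3 → no match
4 → no match
5 → match
6 → no match
7 → no match
8 → no match
9 → no match
10 → no match
Total matched: 1

1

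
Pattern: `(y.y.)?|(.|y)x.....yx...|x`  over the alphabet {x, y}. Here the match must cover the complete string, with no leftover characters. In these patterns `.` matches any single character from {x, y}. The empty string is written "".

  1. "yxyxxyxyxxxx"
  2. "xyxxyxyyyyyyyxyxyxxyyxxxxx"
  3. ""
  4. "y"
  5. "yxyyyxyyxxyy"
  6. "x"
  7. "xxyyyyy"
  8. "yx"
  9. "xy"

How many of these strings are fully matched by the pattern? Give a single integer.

4

1 → match
2 → no match
3 → match
4 → no match
5 → match
6 → match
7 → no match
8 → no match
9 → no match
Total matched: 4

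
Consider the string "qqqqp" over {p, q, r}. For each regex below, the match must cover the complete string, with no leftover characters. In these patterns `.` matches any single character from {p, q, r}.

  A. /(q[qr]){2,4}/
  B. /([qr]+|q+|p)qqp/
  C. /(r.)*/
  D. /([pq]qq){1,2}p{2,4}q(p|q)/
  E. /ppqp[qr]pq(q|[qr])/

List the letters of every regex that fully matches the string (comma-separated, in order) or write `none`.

B

A → no match
B → match
C → no match
D → no match
E → no match — must start with "ppqp"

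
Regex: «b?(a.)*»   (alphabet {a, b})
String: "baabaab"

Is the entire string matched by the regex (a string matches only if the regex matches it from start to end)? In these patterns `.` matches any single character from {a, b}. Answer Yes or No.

No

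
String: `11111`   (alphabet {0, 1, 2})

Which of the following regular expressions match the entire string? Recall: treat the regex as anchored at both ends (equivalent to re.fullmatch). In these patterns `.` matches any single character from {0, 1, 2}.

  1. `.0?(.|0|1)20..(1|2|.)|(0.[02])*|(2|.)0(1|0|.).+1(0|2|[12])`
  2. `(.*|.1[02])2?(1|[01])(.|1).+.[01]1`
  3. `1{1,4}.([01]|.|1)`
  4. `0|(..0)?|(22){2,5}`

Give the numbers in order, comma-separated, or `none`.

1 → no match
2 → no match
3 → match
4 → no match

3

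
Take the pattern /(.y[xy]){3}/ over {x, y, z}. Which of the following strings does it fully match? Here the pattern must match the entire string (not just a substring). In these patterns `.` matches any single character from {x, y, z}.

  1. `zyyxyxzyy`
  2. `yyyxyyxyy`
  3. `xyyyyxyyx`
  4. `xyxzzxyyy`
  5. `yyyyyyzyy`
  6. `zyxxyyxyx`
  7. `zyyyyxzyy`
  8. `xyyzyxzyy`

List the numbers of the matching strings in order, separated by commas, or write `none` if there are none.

1, 2, 3, 5, 6, 7, 8

1 → match
2 → match
3 → match
4 → no match
5 → match
6 → match
7 → match
8 → match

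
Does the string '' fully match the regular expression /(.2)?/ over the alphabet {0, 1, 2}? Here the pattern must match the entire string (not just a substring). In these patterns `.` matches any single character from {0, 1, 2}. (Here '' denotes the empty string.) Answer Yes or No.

Yes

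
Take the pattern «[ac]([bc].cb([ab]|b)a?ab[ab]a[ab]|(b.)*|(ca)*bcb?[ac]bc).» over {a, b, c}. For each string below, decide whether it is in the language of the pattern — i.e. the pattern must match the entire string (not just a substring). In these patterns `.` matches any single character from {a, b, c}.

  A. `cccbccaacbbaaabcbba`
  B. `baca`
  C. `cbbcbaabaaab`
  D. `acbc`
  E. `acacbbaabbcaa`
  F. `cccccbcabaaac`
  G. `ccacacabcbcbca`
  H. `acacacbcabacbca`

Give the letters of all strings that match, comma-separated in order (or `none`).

A → no match
B → no match
C → match
D → no match
E → no match
F → no match
G → match
H → no match

C, G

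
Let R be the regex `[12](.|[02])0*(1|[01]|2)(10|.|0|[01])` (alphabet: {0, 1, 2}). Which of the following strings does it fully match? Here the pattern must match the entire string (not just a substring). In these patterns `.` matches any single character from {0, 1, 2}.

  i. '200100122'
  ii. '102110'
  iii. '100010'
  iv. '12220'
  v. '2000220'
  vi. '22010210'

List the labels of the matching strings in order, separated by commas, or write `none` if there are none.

iii

i → no match
ii → no match
iii → match
iv → no match
v → no match
vi → no match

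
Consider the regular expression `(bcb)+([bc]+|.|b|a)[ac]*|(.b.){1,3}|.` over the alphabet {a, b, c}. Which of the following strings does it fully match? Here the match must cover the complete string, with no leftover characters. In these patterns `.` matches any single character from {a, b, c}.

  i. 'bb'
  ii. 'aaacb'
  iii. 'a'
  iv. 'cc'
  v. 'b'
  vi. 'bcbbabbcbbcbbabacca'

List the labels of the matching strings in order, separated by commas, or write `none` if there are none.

i → no match
ii → no match
iii → match
iv → no match
v → match
vi → no match

iii, v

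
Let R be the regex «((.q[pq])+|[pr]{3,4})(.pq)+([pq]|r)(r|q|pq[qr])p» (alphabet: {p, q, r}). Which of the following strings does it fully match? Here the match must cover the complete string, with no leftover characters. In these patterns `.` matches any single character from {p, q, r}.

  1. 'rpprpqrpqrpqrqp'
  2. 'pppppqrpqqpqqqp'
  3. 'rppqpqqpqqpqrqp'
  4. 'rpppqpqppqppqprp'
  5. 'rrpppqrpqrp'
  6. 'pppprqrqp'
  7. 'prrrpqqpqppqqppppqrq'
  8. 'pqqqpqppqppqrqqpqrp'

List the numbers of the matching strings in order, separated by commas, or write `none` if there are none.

1 → match
2 → match
3 → match
4 → match
5 → match
6 → no match
7 → no match — must end with 'p'
8 → no match

1, 2, 3, 4, 5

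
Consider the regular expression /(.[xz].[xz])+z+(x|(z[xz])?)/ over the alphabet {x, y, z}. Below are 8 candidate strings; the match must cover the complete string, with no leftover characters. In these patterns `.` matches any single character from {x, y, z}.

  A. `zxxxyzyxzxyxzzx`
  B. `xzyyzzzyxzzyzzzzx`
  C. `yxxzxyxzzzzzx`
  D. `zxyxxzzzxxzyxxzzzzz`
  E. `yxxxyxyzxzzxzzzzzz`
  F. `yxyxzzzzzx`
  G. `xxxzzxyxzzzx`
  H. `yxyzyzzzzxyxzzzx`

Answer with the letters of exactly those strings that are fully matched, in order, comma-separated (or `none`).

A → match
B → no match
C → no match
D → no match
E → match
F → match
G → match
H → match

A, E, F, G, H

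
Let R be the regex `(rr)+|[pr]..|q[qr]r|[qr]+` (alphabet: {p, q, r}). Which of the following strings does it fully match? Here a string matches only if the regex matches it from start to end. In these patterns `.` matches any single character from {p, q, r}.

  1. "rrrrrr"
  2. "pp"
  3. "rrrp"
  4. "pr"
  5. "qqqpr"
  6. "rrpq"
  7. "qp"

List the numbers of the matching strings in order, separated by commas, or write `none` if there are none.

1 → match
2 → no match
3 → no match
4 → no match
5 → no match
6 → no match
7 → no match

1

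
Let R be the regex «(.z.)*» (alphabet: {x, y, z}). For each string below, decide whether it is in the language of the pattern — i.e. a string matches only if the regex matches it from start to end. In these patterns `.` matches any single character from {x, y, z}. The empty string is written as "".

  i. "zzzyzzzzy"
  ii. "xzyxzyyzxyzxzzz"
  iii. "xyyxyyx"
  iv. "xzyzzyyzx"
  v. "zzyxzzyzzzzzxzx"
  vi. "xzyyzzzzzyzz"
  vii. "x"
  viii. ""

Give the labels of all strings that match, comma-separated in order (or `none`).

i, ii, iv, v, vi, viii

i. "zzzyzzzzy" → match
ii → match
iii. "xyyxyyx" → no match
iv. "xzyzzyyzx" → match
v → match
vi. "xzyyzzzzzyzz" → match
vii. "x" → no match
viii. "" → match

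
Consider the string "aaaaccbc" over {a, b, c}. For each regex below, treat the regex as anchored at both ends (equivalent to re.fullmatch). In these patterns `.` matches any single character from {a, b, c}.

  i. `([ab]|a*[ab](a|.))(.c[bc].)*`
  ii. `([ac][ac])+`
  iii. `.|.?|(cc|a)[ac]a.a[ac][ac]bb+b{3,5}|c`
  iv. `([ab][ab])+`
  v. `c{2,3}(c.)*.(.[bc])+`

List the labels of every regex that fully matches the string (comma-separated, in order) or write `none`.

i → match
ii → no match
iii → no match
iv → no match
v → no match — must start with "c"

i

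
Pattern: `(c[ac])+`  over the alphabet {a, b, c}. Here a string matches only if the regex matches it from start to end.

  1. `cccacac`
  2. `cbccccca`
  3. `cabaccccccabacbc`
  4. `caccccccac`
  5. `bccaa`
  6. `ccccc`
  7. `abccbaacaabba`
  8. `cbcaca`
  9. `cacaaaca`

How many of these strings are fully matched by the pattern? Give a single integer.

0

1. `cccacac` → no match
2. `cbccccca` → no match
3 → no match
4. `caccccccac` → no match
5. `bccaa` → no match — must start with `c`
6. `ccccc` → no match
7 → no match — must start with `c`
8. `cbcaca` → no match
9. `cacaaaca` → no match
Total matched: 0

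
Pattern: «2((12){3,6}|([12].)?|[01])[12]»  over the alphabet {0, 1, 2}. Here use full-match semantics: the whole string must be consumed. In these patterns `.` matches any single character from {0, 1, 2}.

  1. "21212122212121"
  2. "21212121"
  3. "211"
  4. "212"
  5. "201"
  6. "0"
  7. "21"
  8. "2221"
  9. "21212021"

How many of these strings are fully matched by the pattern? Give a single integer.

1 → no match
2 → match
3 → match
4 → match
5 → match
6 → no match — must start with "2"
7 → match
8 → match
9 → no match
Total matched: 6

6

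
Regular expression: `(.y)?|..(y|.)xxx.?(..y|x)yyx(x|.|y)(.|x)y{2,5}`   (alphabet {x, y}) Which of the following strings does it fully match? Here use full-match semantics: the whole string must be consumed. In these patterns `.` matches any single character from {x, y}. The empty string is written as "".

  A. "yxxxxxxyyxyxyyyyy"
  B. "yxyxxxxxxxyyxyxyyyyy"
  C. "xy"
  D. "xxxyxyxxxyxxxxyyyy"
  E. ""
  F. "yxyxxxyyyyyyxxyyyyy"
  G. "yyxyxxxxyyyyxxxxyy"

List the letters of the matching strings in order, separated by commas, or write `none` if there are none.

A → match
B → no match
C → match
D → no match
E → match
F → match
G → no match

A, C, E, F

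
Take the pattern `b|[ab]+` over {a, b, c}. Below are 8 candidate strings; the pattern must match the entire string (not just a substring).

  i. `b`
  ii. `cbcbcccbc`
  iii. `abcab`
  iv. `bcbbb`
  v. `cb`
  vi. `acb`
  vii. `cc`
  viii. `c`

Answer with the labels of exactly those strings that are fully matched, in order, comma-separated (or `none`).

i → match
ii → no match
iii → no match
iv → no match
v → no match
vi → no match
vii → no match
viii → no match

i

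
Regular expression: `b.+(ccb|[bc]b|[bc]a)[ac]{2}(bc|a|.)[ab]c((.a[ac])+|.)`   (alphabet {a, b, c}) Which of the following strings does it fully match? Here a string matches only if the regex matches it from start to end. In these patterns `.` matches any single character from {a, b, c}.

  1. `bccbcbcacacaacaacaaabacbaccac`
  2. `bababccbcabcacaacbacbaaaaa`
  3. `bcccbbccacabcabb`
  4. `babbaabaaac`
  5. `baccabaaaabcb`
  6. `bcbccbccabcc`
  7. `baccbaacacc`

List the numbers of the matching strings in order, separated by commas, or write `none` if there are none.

1, 2, 5, 6, 7

1 → match
2 → match
3 → no match
4 → no match
5 → match
6 → match
7 → match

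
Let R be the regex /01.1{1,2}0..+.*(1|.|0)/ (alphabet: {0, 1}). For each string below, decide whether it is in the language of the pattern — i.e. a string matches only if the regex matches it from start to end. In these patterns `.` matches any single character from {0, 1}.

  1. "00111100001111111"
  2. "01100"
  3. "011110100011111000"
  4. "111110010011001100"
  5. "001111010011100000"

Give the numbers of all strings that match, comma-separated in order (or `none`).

1 → no match — must start with "01"
2 → no match
3 → match
4 → no match — must start with "01"
5 → no match — must start with "01"

3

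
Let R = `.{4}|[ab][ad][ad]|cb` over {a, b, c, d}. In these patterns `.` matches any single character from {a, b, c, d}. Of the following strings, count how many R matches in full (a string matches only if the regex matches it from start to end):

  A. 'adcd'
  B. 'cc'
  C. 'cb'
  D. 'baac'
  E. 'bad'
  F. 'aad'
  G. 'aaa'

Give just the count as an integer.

A → match
B → no match
C → match
D → match
E → match
F → match
G → match
Total matched: 6

6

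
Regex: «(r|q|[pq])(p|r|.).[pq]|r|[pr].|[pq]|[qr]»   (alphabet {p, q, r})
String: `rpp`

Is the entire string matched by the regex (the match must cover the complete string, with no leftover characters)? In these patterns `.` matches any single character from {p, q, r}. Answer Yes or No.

No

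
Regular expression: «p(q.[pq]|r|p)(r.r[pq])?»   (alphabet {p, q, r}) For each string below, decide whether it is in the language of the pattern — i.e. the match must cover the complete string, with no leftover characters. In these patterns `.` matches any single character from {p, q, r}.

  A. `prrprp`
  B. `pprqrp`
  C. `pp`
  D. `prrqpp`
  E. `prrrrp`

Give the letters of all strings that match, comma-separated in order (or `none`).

A. `prrprp` → match
B. `pprqrp` → match
C. `pp` → match
D. `prrqpp` → no match
E. `prrrrp` → match

A, B, C, E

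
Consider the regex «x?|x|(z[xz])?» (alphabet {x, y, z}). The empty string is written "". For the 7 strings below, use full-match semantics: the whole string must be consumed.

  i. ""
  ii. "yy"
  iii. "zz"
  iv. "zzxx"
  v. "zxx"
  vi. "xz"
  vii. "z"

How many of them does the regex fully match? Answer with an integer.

i → match
ii → no match
iii → match
iv → no match
v → no match
vi → no match
vii → no match
Total matched: 2

2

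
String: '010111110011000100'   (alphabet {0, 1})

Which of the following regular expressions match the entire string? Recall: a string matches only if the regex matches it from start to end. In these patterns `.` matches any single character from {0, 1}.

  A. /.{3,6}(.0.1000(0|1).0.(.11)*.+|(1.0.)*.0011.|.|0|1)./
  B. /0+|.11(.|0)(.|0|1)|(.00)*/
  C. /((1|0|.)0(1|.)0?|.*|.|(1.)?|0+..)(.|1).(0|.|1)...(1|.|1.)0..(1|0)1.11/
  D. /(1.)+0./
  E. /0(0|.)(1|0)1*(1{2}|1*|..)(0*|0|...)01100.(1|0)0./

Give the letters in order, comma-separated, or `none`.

A → no match
B → no match
C → no match — must end with '11'
D → no match — must start with '1'
E → match

E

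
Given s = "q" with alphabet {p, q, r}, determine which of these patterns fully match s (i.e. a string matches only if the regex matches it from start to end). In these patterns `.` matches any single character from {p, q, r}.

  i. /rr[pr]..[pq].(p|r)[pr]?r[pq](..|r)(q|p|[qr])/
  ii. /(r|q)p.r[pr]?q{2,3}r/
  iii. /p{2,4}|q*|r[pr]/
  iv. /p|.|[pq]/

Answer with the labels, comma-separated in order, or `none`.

i → no match — must start with "rr"
ii → no match — must end with "qr"
iii → match
iv → match

iii, iv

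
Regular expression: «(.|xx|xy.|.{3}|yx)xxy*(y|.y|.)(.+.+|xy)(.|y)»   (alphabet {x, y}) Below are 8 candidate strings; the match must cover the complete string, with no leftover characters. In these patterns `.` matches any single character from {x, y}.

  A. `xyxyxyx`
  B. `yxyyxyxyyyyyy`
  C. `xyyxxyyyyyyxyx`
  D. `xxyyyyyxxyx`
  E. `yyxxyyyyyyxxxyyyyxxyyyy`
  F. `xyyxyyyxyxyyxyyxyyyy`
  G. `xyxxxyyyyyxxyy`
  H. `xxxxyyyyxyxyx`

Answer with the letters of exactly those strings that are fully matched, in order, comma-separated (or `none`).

A → no match
B → no match
C → match
D → no match
E → no match
F → no match
G → match
H → match

C, G, H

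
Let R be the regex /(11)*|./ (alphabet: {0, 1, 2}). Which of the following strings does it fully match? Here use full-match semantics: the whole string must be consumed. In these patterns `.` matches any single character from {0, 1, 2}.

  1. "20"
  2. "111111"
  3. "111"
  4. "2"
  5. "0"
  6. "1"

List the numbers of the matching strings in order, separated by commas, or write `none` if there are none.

2, 4, 5, 6

1 → no match
2 → match
3 → no match
4 → match
5 → match
6 → match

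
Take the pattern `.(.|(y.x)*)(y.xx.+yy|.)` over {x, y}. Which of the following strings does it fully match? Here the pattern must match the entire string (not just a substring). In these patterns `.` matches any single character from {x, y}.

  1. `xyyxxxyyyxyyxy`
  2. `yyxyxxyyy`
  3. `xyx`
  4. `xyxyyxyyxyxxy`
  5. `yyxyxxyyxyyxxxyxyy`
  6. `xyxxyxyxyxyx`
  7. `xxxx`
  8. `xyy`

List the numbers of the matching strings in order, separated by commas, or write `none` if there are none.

1 → no match
2 → no match
3 → match
4 → no match
5 → no match
6 → no match
7 → no match
8 → match

3, 8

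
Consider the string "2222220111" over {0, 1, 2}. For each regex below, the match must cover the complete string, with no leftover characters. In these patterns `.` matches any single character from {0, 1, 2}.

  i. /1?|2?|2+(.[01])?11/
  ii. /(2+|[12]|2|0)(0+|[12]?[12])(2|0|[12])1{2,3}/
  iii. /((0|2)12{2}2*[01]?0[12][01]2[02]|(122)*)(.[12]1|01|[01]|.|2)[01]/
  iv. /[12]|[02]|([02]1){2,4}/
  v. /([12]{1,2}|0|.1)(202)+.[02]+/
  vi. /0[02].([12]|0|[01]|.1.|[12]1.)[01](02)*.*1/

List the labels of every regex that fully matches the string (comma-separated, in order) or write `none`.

i, ii

i → match
ii → match
iii → no match
iv → no match
v → no match
vi → no match — must start with "0"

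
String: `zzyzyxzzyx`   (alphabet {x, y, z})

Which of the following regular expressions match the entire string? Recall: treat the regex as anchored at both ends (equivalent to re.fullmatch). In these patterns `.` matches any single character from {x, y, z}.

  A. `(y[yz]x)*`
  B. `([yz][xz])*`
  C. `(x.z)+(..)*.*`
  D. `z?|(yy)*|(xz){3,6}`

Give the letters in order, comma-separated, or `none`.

B

A → no match
B → match
C → no match — must start with `x`
D → no match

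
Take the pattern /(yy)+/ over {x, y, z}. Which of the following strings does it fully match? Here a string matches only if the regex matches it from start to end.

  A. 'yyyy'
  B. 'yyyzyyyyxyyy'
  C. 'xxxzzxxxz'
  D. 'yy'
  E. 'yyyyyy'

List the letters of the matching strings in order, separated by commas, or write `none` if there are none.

A → match
B → no match
C → no match — must start with 'yy'
D → match
E → match

A, D, E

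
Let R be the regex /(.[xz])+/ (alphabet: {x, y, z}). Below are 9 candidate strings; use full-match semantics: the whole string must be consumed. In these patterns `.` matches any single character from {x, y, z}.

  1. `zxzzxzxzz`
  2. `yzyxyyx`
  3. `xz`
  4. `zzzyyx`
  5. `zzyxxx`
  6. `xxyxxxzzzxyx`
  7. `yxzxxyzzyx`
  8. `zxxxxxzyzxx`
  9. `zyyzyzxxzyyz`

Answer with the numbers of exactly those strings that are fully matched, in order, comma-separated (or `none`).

3, 5, 6

1 → no match
2 → no match
3 → match
4 → no match
5 → match
6 → match
7 → no match
8 → no match
9 → no match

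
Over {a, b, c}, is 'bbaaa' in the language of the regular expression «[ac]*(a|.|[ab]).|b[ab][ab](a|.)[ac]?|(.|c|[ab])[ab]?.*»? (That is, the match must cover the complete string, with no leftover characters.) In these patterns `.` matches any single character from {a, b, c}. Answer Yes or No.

Yes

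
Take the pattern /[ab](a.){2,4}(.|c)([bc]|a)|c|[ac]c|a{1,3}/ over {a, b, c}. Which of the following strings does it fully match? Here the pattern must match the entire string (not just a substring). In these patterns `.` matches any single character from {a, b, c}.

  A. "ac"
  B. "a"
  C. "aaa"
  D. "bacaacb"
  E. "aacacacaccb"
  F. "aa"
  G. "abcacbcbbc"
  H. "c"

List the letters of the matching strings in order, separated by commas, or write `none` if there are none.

A → match
B → match
C → match
D → match
E → match
F → match
G → no match
H → match

A, B, C, D, E, F, H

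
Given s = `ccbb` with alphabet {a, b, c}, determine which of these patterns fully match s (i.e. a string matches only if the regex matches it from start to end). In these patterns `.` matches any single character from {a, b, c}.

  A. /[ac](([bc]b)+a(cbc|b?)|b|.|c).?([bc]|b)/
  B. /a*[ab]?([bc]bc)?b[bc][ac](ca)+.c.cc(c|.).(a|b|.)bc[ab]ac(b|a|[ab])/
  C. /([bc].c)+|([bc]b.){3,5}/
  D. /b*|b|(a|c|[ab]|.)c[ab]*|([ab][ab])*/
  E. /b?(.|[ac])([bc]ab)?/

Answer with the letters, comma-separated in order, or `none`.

A, D

A → match
B → no match
C → no match
D → match
E → no match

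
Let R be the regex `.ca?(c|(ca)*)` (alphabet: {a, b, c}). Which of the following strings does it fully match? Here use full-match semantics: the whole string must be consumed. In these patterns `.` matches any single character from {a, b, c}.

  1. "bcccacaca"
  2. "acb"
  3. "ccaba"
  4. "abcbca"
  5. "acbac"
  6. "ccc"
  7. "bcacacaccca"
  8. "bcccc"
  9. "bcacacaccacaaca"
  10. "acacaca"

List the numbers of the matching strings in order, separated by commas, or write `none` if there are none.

6, 10

1 → no match
2 → no match
3 → no match
4 → no match
5 → no match
6 → match
7 → no match
8 → no match
9 → no match
10 → match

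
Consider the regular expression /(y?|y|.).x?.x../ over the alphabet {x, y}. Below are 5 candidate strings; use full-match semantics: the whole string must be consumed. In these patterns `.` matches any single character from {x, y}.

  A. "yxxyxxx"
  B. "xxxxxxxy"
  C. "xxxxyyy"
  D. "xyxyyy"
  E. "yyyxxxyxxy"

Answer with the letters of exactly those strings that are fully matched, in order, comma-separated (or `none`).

A → match
B → no match
C → no match
D → no match
E → no match

A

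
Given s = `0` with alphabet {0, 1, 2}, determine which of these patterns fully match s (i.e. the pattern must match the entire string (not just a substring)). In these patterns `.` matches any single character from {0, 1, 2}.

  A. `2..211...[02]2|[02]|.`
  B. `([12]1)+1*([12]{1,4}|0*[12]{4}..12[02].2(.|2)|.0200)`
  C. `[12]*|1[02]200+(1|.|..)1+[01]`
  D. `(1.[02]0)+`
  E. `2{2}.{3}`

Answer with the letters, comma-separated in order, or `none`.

A → match
B → no match
C → no match
D → no match — must start with `1`
E → no match — must start with `2`

A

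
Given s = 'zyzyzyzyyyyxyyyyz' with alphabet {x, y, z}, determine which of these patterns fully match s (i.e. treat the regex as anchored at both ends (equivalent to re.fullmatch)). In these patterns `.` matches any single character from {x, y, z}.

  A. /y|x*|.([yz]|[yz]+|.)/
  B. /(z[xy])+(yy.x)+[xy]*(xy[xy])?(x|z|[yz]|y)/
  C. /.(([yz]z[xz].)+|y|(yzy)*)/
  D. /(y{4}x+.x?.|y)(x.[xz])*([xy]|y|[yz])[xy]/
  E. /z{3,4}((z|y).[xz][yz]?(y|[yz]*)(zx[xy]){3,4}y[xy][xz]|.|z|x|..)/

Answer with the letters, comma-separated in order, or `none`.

B

A → no match
B → match
C → no match
D → no match — must start with 'y'
E → no match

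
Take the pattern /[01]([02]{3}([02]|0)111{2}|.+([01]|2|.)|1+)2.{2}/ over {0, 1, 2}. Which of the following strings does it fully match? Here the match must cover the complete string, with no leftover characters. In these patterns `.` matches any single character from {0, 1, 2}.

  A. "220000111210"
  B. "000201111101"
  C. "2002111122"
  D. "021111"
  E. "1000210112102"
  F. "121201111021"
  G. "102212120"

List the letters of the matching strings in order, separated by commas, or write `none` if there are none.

A → no match
B → no match
C → no match
D → no match
E → no match
F → no match
G → no match

none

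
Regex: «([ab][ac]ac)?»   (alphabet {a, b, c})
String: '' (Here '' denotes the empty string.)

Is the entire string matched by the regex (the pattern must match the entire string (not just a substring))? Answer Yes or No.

Yes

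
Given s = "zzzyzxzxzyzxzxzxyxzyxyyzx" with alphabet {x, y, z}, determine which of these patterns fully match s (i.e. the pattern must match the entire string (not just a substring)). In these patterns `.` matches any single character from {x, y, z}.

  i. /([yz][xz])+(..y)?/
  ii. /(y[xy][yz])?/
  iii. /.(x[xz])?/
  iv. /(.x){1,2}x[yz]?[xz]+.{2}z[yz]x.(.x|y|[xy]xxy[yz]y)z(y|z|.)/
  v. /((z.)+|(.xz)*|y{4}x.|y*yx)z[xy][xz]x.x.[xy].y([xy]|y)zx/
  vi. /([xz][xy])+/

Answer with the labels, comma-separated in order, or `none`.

i → no match
ii → no match
iii → no match
iv → no match
v → match
vi → no match

v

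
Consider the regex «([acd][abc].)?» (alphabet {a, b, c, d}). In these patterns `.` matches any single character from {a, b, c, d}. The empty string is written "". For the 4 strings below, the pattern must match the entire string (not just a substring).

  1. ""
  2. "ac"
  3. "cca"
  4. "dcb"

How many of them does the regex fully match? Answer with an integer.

3

1. "" → match
2. "ac" → no match
3. "cca" → match
4. "dcb" → match
Total matched: 3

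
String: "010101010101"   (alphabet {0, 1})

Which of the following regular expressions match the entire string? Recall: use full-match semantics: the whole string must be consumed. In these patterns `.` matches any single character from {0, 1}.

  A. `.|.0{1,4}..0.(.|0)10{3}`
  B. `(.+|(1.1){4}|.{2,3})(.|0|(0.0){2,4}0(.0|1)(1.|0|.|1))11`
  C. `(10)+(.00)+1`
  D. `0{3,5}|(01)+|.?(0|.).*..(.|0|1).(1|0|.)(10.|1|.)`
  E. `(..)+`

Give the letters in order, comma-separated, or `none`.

A → no match
B → no match — must end with "11"
C → no match — must start with "10"
D → match
E → match

D, E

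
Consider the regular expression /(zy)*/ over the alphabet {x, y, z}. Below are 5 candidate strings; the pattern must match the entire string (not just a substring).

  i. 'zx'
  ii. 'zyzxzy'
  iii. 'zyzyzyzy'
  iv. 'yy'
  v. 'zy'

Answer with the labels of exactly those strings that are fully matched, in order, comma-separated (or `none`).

iii, v

i. 'zx' → no match
ii. 'zyzxzy' → no match
iii. 'zyzyzyzy' → match
iv. 'yy' → no match
v. 'zy' → match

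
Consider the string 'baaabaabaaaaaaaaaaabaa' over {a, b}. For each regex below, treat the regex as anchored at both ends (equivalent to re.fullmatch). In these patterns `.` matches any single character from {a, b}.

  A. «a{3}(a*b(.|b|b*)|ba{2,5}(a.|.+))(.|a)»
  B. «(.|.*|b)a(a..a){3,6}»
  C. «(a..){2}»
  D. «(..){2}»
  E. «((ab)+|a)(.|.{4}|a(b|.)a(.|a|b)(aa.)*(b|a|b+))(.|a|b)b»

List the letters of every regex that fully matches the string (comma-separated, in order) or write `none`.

B

A → no match — must start with 'a'
B → match
C → no match — must start with 'a'
D → no match
E → no match — must end with 'b'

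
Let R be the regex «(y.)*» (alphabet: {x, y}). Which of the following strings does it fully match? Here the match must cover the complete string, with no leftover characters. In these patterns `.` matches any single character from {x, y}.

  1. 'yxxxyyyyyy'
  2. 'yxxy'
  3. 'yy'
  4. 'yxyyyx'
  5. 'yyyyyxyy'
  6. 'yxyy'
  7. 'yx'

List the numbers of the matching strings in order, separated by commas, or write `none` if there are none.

3, 4, 5, 6, 7

1 → no match
2 → no match
3 → match
4 → match
5 → match
6 → match
7 → match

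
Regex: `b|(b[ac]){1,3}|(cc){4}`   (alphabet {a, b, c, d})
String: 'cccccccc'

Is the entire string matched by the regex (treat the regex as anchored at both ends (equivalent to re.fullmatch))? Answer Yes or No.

Yes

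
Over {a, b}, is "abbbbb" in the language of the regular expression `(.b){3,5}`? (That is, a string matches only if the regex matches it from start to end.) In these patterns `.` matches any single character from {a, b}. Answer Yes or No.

Yes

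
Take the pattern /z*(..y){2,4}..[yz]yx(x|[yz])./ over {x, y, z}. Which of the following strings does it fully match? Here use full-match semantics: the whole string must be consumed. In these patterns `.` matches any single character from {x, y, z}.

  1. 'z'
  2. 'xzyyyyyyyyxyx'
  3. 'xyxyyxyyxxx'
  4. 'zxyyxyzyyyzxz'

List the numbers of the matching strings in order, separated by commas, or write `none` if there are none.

1 → no match
2 → match
3 → no match
4 → no match

2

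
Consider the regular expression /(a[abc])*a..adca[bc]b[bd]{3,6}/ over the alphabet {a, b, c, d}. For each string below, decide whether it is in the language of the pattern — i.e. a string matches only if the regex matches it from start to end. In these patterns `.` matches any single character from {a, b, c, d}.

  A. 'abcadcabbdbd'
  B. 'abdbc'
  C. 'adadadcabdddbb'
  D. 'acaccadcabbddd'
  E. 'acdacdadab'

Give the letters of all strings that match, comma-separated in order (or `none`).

A, D

A → match
B → no match
C → no match
D → match
E → no match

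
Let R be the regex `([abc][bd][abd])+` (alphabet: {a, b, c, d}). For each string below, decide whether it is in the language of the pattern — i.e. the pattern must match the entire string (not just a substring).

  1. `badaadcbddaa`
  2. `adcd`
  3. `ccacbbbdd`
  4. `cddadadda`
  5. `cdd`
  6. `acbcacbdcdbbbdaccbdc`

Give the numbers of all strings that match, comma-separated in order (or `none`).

1 → no match
2 → no match
3 → no match
4 → no match
5 → match
6 → no match

5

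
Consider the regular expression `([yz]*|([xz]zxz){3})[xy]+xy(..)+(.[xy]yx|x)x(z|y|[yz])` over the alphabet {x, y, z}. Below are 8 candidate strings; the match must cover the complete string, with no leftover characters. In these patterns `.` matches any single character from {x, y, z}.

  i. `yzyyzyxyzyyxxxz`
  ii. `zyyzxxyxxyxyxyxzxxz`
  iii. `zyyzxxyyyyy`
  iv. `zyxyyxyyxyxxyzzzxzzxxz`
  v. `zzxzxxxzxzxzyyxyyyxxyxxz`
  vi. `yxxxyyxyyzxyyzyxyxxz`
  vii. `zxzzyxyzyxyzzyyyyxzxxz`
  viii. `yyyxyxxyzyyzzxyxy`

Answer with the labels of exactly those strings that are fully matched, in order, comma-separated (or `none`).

i, ii, iv, vi

i → match
ii → match
iii → no match
iv → match
v → no match
vi → match
vii → no match
viii → no match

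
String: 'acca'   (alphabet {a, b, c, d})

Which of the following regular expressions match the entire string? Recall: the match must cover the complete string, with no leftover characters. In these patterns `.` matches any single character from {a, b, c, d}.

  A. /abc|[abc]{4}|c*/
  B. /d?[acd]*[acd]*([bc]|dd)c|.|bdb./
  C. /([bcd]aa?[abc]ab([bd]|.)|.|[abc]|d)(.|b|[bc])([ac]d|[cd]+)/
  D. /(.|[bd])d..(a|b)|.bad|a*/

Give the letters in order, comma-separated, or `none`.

A → match
B → no match
C → no match
D → no match

A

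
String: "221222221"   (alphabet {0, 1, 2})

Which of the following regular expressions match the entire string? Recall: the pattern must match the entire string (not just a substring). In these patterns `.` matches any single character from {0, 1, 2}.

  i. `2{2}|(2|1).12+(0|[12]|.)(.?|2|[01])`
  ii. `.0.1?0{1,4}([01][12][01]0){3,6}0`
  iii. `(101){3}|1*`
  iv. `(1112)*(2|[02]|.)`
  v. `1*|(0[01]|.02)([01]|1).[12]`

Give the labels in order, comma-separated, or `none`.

i → match
ii → no match — must end with "00"
iii → no match
iv → no match
v → no match

i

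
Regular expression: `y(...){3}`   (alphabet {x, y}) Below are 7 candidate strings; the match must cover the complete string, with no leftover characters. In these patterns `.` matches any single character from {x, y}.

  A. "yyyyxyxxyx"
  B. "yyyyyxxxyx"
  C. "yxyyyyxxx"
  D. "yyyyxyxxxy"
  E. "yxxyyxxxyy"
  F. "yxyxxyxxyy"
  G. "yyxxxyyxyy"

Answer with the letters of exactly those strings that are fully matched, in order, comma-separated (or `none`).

A → match
B → match
C → no match
D → match
E → match
F → match
G → match

A, B, D, E, F, G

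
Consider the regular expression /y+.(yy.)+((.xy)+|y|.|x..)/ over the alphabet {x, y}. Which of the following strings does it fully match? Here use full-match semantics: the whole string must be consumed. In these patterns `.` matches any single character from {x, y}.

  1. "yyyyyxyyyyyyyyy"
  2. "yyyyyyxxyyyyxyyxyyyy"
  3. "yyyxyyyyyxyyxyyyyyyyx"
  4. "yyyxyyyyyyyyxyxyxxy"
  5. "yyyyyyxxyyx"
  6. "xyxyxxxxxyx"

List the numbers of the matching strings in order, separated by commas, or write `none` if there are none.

4

1 → no match
2 → no match
3 → no match
4 → match
5 → no match
6 → no match — must start with "y"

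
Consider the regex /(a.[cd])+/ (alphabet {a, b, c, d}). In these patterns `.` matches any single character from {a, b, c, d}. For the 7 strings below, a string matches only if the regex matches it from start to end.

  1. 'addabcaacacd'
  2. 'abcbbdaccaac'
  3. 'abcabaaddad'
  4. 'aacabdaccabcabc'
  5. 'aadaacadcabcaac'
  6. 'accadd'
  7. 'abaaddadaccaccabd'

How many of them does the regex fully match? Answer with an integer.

4

1 → match
2 → no match
3 → no match
4 → match
5 → match
6 → match
7 → no match
Total matched: 4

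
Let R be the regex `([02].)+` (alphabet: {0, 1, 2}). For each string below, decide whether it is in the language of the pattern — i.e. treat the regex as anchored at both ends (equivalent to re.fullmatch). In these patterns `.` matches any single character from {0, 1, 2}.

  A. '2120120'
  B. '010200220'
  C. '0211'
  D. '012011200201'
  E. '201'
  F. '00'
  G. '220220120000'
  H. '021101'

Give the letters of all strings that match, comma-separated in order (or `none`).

F

A. '2120120' → no match
B. '010200220' → no match
C. '0211' → no match
D. '012011200201' → no match
E. '201' → no match
F. '00' → match
G. '220220120000' → no match
H. '021101' → no match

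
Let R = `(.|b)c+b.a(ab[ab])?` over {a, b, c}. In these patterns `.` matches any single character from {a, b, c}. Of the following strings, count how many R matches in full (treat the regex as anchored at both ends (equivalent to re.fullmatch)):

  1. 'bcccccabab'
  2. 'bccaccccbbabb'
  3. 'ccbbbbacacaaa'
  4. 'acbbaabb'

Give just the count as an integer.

1 → no match
2 → no match
3 → no match
4 → match
Total matched: 1

1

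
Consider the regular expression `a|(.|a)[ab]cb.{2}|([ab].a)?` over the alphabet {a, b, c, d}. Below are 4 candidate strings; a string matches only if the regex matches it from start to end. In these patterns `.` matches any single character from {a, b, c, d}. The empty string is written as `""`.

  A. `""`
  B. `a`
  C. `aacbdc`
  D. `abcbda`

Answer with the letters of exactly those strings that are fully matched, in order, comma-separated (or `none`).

A, B, C, D

A. `""` → match
B. `a` → match
C. `aacbdc` → match
D. `abcbda` → match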